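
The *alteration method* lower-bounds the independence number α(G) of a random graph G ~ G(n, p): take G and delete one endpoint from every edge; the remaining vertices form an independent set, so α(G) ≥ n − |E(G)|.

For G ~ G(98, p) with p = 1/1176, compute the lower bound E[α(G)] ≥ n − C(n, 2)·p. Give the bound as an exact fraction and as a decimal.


E[|E(G)|] = C(98, 2)·p = 4753 · (1/1176) = 97/24.
E[α(G)] ≥ n − E[|E(G)|] = 98 − 97/24 = 2255/24.
Numerically: ≈ 93.9583.
(This is only a lower bound; the true E[α(G)] may be larger.)

E[α(G)] ≥ 2255/24 ≈ 93.9583.


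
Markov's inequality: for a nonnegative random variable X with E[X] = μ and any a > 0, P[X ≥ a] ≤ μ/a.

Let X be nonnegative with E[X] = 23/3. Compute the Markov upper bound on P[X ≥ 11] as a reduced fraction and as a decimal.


μ = E[X] = 23/3, a = 11.
Markov: P[X ≥ 11] ≤ μ/a = (23/3)/11 = 23/33.
Numerically: ≈ 0.69697.
(Since a = 11 > μ = 7.66667, the bound 23/33 is < 1 and informative.)

P[X ≥ 11] ≤ 23/33 ≈ 0.69697.


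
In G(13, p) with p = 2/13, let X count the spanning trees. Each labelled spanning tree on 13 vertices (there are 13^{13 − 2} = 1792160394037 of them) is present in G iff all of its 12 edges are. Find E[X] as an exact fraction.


K_13 has 13^{13 − 2} = 1792160394037 labelled spanning trees.
For each such spanning tree H, let X_H = 1 if all 12 edges of H are present in G. Then P[X_H = 1] = p^{12} = (2/13)^{12} = 4096/23298085122481.
By linearity of expectation: E[X] = Σ_H E[X_H] = 1792160394037 · p^{12} = 1792160394037 · 4096/23298085122481 = 4096/13.
Numerically: E[X] ≈ 315.

E[X] = 1792160394037 · (2/13)^{12} = 4096/13 ≈ 315.


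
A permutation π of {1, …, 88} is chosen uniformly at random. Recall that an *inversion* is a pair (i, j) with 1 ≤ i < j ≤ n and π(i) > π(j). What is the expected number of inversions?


Write X = Σ X_I over the C(88, 2) = 3828 pairs i < j, with X_I the indicator of one inversion.
There are 3828 indicators.
For each fixed pair i < j, the values π(i) and π(j) are two distinct elements of {1, …, 88} in uniformly random order; by symmetry P[π(i) > π(j)] = 1/2.
By linearity: E[X] = 3828 · (1/2) = C(88, 2) · (1/2) = 3828/2 = 1914 ≈ 1914.0000.

E[X] = 1914 = 1914.0000.


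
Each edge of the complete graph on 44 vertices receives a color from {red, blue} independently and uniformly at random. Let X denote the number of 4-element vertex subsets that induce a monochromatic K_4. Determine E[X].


Let X = Σ_S X_S over the C(44, 4) = 135751 subsets S of size 4, where X_S = 1 if the K_4 on S is monochromatic.
For a fixed S, the K_4 on S has C(4, 2) = 6 edges. P[all 6 edges red] = (1/2)^6, and likewise for blue, so P[monochromatic] = 2·(1/2)^6 = 2^{1 − 6} = 1/32.
Summing: E[X] = C(44, 4) · 2^{1 − 6} = 135751 · 1/32 = 135751/32.
Numerically: E[X] ≈ 4242.218750.

E[X] = C(44,4)·2^(1−C(4,2)) = 135751/32 ≈ 4242.218750.


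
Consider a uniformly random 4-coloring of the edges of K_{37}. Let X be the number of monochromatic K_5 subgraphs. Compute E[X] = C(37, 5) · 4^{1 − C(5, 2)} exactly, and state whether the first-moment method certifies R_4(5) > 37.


E[X] = C(37, 5) · 4^{1 − 10} = 435897 · 4^{−9} = 435897/262144.
As a reduced fraction: E[X] = 435897/262144 ≈ 1.662815.
Is E[X] < 1? NO.
Since E[X] ≥ 1, the first-moment bound is inconclusive at n = 37; it does NOT by itself certify R_4(5) > 37.

E[X] = 435897/262144 ≈ 1.662815; E[X] ≥ 1; first-moment method inconclusive here.


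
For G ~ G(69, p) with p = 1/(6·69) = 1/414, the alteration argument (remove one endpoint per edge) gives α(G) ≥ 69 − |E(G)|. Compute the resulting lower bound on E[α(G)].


E[|E(G)|] = C(69, 2)·p = 2346 · (1/414) = 17/3.
E[α(G)] ≥ n − E[|E(G)|] = 69 − 17/3 = 190/3.
Numerically: ≈ 63.333.
(This is only a lower bound; the true E[α(G)] may be larger.)

E[α(G)] ≥ 190/3 ≈ 63.333.


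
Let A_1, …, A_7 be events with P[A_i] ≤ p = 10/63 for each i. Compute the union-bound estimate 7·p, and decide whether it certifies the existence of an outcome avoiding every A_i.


Union bound: P[∪_{i=1}^{7} A_i] ≤ Σ_i P[A_i] ≤ 7·p = 7·(10/63) = 10/9.
Numerically: 10/9 ≈ 1.111.
Is 10/9 < 1? NO.
Since the bound 10/9 is ≥ 1, the union bound is uninformative here; it does NOT by itself certify existence.

7·p = 10/9 ≈ 1.111; existence NOT certified by the union bound.


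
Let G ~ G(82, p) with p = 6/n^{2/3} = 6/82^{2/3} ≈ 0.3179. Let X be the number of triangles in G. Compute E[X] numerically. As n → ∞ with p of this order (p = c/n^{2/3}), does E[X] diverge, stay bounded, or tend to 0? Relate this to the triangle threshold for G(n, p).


Number of potential triangles: C(82, 3) = 88560.
Each occurs with probability p³ ≈ (0.3179)³ ≈ 3.212374e-02.
By linearity: E[X] = C(82, 3)·p³ ≈ 88560 · 3.212374e-02 ≈ 2844.8780.
Since α = 2/3 < 1, p = c/n^{2/3} ≫ 1/n is above the triangle threshold p ~ 1/n. Asymptotically E[X] ~ (c³/6)·n^{3(1−α)} = (6³/6)·n^{1} → ∞; triangles are abundant w.h.p.

E[X] ≈ 2844.8780; in regime p = Θ(1/n^{2/3}) E[X] diverges (above the triangle threshold p ~ 1/n).


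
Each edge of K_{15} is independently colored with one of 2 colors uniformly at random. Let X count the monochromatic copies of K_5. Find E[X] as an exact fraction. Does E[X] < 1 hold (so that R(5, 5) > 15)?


E[X] = C(15, 5) · 2^{1 − 10} = 3003 · 2^{−9} = 3003/512.
As a reduced fraction: E[X] = 3003/512 ≈ 5.8652.
Is E[X] < 1? NO.
Since E[X] ≥ 1, the first-moment bound is inconclusive at n = 15; it does NOT by itself certify R(5, 5) > 15.

E[X] = 3003/512 ≈ 5.8652; E[X] ≥ 1; first-moment method inconclusive here.


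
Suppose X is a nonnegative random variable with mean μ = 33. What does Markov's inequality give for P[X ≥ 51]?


μ = E[X] = 33, a = 51.
Markov: P[X ≥ 51] ≤ μ/a = (33)/51 = 11/17.
Numerically: ≈ 0.647.
(Since a = 51 > μ = 33.000, the bound 11/17 is < 1 and informative.)

P[X ≥ 51] ≤ 11/17 ≈ 0.647.


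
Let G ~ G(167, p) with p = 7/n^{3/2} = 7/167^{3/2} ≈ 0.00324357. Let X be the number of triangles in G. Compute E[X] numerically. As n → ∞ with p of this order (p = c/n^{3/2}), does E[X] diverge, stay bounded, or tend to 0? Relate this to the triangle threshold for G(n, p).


Number of potential triangles: C(167, 3) = 762355.
Each occurs with probability p³ ≈ (0.00324357)³ ≈ 3.41247910e-08.
By linearity: E[X] = C(167, 3)·p³ ≈ 762355 · 3.41247910e-08 ≈ 0.026015.
Since α = 3/2 > 1, p = c/n^{3/2} = o(1/n) is below the triangle threshold p ~ 1/n. Asymptotically E[X] ~ (c³/6)·n^{3(1−α)} = (7³/6)·n^{-1.5} → 0, so by Markov's inequality G has no triangles w.h.p.

E[X] ≈ 0.026015; in regime p = Θ(1/n^{3/2}) E[X] tends to 0 (below the triangle threshold p ~ 1/n).


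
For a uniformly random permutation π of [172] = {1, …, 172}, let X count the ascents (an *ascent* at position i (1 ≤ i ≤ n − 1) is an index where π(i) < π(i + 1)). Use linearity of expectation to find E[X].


Write X = Σ X_I over i = 1, …, 171, with X_I the indicator of one ascent.
There are 171 indicators.
For each fixed i, the pair (π(i), π(i+1)) is a uniformly random ordered pair of distinct values from {1, …, 172}; by symmetry P[π(i) < π(i+1)] = 1/2.
By linearity: E[X] = 171 · (1/2) = (172 − 1) · (1/2) = 171/2 ≈ 85.50000.

E[X] = 171/2 = 85.50000.


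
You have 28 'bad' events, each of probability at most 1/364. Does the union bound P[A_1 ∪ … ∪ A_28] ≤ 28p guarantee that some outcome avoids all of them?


Union bound: P[∪_{i=1}^{28} A_i] ≤ Σ_i P[A_i] ≤ 28·p = 28·(1/364) = 1/13.
Numerically: 1/13 ≈ 0.0769231.
Is 1/13 < 1? YES.
Since P[∪ A_i] ≤ 1/13 < 1, the complement has P[∩ A_i^c] ≥ 1 − 1/13 = 12/13 > 0, so some outcome avoids every A_i.

28·p = 1/13 ≈ 0.0769231; existence CERTIFIED by the union bound.


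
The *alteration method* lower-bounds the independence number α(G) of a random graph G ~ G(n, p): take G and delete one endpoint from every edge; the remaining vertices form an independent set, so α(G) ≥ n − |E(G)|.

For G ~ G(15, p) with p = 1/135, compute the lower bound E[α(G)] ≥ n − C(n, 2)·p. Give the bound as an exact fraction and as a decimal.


E[|E(G)|] = C(15, 2)·p = 105 · (1/135) = 7/9.
E[α(G)] ≥ n − E[|E(G)|] = 15 − 7/9 = 128/9.
Numerically: ≈ 14.222222.
(This is only a lower bound; the true E[α(G)] may be larger.)

E[α(G)] ≥ 128/9 ≈ 14.222222.


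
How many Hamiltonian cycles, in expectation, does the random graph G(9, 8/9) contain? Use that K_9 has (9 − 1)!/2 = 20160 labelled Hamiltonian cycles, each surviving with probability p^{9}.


K_9 has (9 − 1)!/2 = 20160 labelled Hamiltonian cycles.
For each such Hamiltonian cycle H, let X_H = 1 if all 9 edges of H are present in G. Then P[X_H = 1] = p^{9} = (8/9)^{9} = 134217728/387420489.
By linearity: E[X] = Σ_H E[X_H] = 20160 · p^{9} = 20160 · 134217728/387420489 = 300647710720/43046721.
Numerically: E[X] ≈ 6984.

E[X] = 20160 · (8/9)^{9} = 300647710720/43046721 ≈ 6984.


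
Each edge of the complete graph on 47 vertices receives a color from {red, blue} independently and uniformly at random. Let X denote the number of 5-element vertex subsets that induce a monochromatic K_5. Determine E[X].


Let X = Σ_S X_S over the C(47, 5) = 1533939 subsets S of size 5, where X_S = 1 if the K_5 on S is monochromatic.
For a fixed S, the K_5 on S has C(5, 2) = 10 edges. P[all 10 edges red] = (1/2)^10, and likewise for blue, so P[monochromatic] = 2·(1/2)^10 = 2^{1 − 10} = 1/512.
By linearity of expectation: E[X] = C(47, 5) · 2^{1 − 10} = 1533939 · 1/512 = 1533939/512.
Numerically: E[X] ≈ 2995.974609.

E[X] = C(47,5)·2^(1−C(5,2)) = 1533939/512 ≈ 2995.974609.


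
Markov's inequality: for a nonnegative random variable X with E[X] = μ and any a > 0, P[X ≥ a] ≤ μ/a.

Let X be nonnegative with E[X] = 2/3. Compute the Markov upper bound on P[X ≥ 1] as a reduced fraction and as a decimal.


μ = E[X] = 2/3, a = 1.
Markov: P[X ≥ 1] ≤ μ/a = (2/3)/1 = 2/3.
Numerically: ≈ 0.666667.
(Since a = 1 > μ = 0.666667, the bound 2/3 is < 1 and informative.)

P[X ≥ 1] ≤ 2/3 ≈ 0.666667.


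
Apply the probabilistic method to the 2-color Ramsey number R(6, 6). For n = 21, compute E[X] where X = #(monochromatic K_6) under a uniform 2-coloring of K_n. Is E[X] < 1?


E[X] = C(21, 6) · 2^{1 − 15} = 54264 · 2^{−14} = 54264/16384.
As a reduced fraction: E[X] = 6783/2048 ≈ 3.3120117.
Is E[X] < 1? NO.
Since E[X] ≥ 1, the first-moment bound is inconclusive at n = 21; it does NOT by itself certify R(6, 6) > 21.

E[X] = 6783/2048 ≈ 3.3120117; E[X] ≥ 1; first-moment method inconclusive here.


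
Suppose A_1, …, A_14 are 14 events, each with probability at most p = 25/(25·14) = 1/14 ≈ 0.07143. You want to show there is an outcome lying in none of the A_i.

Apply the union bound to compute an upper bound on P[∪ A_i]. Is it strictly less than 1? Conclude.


Union bound: P[∪_{i=1}^{14} A_i] ≤ Σ_i P[A_i] ≤ 14·p = 14·(1/14) = 1.
Numerically: 1 ≈ 1.00000.
Is 1 < 1? NO.
Since the bound 1 is ≥ 1, the union bound is uninformative here; it does NOT by itself certify existence.

14·p = 1 ≈ 1.00000; existence NOT certified by the union bound.


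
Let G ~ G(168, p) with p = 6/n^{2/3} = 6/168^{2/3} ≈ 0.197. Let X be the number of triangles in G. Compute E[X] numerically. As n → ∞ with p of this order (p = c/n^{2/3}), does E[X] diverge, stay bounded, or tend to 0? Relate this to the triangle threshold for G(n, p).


Number of potential triangles: C(168, 3) = 776216.
Each occurs with probability p³ ≈ (0.197)³ ≈ 7.65306e-03.
By linearity: E[X] = C(168, 3)·p³ ≈ 776216 · 7.65306e-03 ≈ 5940.429.
Since α = 2/3 < 1, p = c/n^{2/3} ≫ 1/n is above the triangle threshold p ~ 1/n. Asymptotically E[X] ~ (c³/6)·n^{3(1−α)} = (6³/6)·n^{1} → ∞; triangles are abundant w.h.p.

E[X] ≈ 5940.429; in regime p = Θ(1/n^{2/3}) E[X] diverges (above the triangle threshold p ~ 1/n).


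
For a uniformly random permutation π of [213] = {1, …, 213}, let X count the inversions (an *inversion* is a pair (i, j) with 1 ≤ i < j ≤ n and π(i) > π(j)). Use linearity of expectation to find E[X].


Write X = Σ X_I over the C(213, 2) = 22578 pairs i < j, with X_I the indicator of one inversion.
There are 22578 indicators.
For each fixed pair i < j, the values π(i) and π(j) are two distinct elements of {1, …, 213} in uniformly random order; by symmetry P[π(i) > π(j)] = 1/2.
By linearity: E[X] = 22578 · (1/2) = C(213, 2) · (1/2) = 22578/2 = 11289 ≈ 11289.000000.

E[X] = 11289 = 11289.000000.


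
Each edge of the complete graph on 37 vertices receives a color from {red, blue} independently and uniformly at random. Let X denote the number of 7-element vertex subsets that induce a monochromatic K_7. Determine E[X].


Let X = Σ_S X_S over the C(37, 7) = 10295472 subsets S of size 7, where X_S = 1 if the K_7 on S is monochromatic.
For a fixed S, the K_7 on S has C(7, 2) = 21 edges. P[all 21 edges red] = (1/2)^21, and likewise for blue, so P[monochromatic] = 2·(1/2)^21 = 2^{1 − 21} = 1/1048576.
Summing: E[X] = C(37, 7) · 2^{1 − 21} = 10295472 · 1/1048576 = 643467/65536.
Numerically: E[X] ≈ 9.8185.

E[X] = C(37,7)·2^(1−C(7,2)) = 643467/65536 ≈ 9.8185.


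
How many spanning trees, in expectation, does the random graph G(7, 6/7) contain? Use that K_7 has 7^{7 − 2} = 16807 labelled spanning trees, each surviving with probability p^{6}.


K_7 has 7^{7 − 2} = 16807 labelled spanning trees.
For each such spanning tree H, let X_H = 1 if all 6 edges of H are present in G. Then P[X_H = 1] = p^{6} = (6/7)^{6} = 46656/117649.
By linearity: E[X] = Σ_H E[X_H] = 16807 · p^{6} = 16807 · 46656/117649 = 46656/7.
Numerically: E[X] ≈ 6.67e+03.

E[X] = 16807 · (6/7)^{6} = 46656/7 ≈ 6.67e+03.


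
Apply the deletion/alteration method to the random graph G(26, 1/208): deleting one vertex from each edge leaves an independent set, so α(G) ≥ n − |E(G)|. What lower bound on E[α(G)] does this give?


E[|E(G)|] = C(26, 2)·p = 325 · (1/208) = 25/16.
E[α(G)] ≥ n − E[|E(G)|] = 26 − 25/16 = 391/16.
Numerically: ≈ 24.438.
(This is only a lower bound; the true E[α(G)] may be larger.)

E[α(G)] ≥ 391/16 ≈ 24.438.


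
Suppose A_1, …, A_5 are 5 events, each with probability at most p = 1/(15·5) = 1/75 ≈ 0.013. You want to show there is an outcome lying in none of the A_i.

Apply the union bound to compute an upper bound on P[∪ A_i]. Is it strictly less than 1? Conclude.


Union bound: P[∪_{i=1}^{5} A_i] ≤ Σ_i P[A_i] ≤ 5·p = 5·(1/75) = 1/15.
Numerically: 1/15 ≈ 0.067.
Is 1/15 < 1? YES.
Since P[∪ A_i] ≤ 1/15 < 1, the complement has P[∩ A_i^c] ≥ 1 − 1/15 = 14/15 > 0, so some outcome avoids every A_i.

5·p = 1/15 ≈ 0.067; existence CERTIFIED by the union bound.


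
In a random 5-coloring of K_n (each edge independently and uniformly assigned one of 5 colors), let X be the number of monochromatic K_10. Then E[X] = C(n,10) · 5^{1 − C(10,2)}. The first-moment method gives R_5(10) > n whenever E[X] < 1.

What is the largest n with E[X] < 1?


We need C(n, 10) · 5^{1 − 45} < 1, i.e. C(n, 10) < 5^{45 − 1} = 5684341886080801486968994140625.
Check values of n near the boundary:
  n = 5391: C(5391, 10) = 5666344714787188828795213697883; 5666344714787188828795213697883 < 5684341886080801486968994140625? YES
  n = 5392: C(5392, 10) = 5676873040158402483252283957448; 5676873040158402483252283957448 < 5684341886080801486968994140625? YES
  n = 5393: C(5393, 10) = 5687418968154238267170642278008; 5687418968154238267170642278008 < 5684341886080801486968994140625? NO
  n = 5394: C(5394, 10) = 5697982524930156243149785372878; 5697982524930156243149785372878 < 5684341886080801486968994140625? NO
The largest n with C(n, 10) < 5684341886080801486968994140625 is n = 5392 (where E[X] = 5676873040158402483252283957448/5684341886080801486968994140625 ≈ 0.999). Hence R_5(10) > 5392, i.e. R_5(10) ≥ 5393.

Largest n = 5392; hence R_5(10) > 5392.


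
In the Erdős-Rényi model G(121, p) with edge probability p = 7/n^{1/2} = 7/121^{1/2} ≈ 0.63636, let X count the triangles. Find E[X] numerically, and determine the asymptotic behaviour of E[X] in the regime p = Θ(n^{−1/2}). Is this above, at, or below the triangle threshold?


Number of potential triangles: C(121, 3) = 287980.
Each occurs with probability p³ ≈ (0.63636)³ ≈ 2.5770098e-01.
By linearity: E[X] = C(121, 3)·p³ ≈ 287980 · 2.5770098e-01 ≈ 74212.72727.
Since α = 1/2 < 1, p = c/n^{1/2} ≫ 1/n is above the triangle threshold p ~ 1/n. Asymptotically E[X] ~ (c³/6)·n^{3(1−α)} = (7³/6)·n^{1.5} → ∞; triangles are abundant w.h.p.

E[X] ≈ 74212.72727; in regime p = Θ(1/n^{1/2}) E[X] diverges (above the triangle threshold p ~ 1/n).


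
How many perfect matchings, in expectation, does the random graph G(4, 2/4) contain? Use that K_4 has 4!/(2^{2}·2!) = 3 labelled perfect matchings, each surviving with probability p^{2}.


K_4 has 4!/(2^{2}·2!) = 3 labelled perfect matchings.
For each such perfect matching H, let X_H = 1 if all 2 edges of H are present in G. Then P[X_H = 1] = p^{2} = (1/2)^{2} = 1/4.
Summing the indicators: E[X] = Σ_H E[X_H] = 3 · p^{2} = 3 · 1/4 = 3/4.
Numerically: E[X] ≈ 0.75.

E[X] = 3 · (1/2)^{2} = 3/4 ≈ 0.75.


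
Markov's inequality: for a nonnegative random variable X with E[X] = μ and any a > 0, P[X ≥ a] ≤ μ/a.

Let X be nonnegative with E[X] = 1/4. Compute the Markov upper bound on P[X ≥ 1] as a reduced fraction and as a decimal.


μ = E[X] = 1/4, a = 1.
Markov: P[X ≥ 1] ≤ μ/a = (1/4)/1 = 1/4.
Numerically: ≈ 0.250.
(Since a = 1 > μ = 0.250, the bound 1/4 is < 1 and informative.)

P[X ≥ 1] ≤ 1/4 ≈ 0.250.


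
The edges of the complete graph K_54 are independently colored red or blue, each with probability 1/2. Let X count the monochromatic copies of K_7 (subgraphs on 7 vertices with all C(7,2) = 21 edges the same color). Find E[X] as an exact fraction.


Let X = Σ_S X_S over the C(54, 7) = 177100560 subsets S of size 7, where X_S = 1 if the K_7 on S is monochromatic.
For a fixed S, the K_7 on S has C(7, 2) = 21 edges. P[all 21 edges red] = (1/2)^21, and likewise for blue, so P[monochromatic] = 2·(1/2)^21 = 2^{1 − 21} = 1/1048576.
By linearity of expectation: E[X] = C(54, 7) · 2^{1 − 21} = 177100560 · 1/1048576 = 11068785/65536.
Numerically: E[X] ≈ 168.8963.

E[X] = C(54,7)·2^(1−C(7,2)) = 11068785/65536 ≈ 168.8963.


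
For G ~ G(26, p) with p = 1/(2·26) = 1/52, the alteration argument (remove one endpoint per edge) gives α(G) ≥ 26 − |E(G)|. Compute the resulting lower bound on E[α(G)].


E[|E(G)|] = C(26, 2)·p = 325 · (1/52) = 25/4.
E[α(G)] ≥ n − E[|E(G)|] = 26 − 25/4 = 79/4.
Numerically: ≈ 19.750000.
(This is only a lower bound; the true E[α(G)] may be larger.)

E[α(G)] ≥ 79/4 ≈ 19.750000.


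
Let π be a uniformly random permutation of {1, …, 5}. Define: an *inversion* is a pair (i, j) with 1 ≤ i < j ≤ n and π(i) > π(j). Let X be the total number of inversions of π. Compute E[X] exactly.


Write X = Σ X_I over the C(5, 2) = 10 pairs i < j, with X_I the indicator of one inversion.
There are 10 indicators.
For each fixed pair i < j, the values π(i) and π(j) are two distinct elements of {1, …, 5} in uniformly random order; by symmetry P[π(i) > π(j)] = 1/2.
By linearity: E[X] = 10 · (1/2) = C(5, 2) · (1/2) = 10/2 = 5 ≈ 5.00000.

E[X] = 5 = 5.00000.


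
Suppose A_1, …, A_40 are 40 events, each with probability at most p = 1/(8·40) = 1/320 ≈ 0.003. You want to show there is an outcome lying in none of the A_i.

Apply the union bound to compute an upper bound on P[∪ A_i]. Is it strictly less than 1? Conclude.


Union bound: P[∪_{i=1}^{40} A_i] ≤ Σ_i P[A_i] ≤ 40·p = 40·(1/320) = 1/8.
Numerically: 1/8 ≈ 0.125.
Is 1/8 < 1? YES.
Since P[∪ A_i] ≤ 1/8 < 1, the complement has P[∩ A_i^c] ≥ 1 − 1/8 = 7/8 > 0, so some outcome avoids every A_i.

40·p = 1/8 ≈ 0.125; existence CERTIFIED by the union bound.


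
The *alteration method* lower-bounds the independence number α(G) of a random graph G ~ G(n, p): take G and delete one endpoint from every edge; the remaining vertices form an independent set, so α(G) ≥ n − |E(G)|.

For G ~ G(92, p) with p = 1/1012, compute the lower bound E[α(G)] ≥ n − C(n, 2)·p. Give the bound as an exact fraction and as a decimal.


E[|E(G)|] = C(92, 2)·p = 4186 · (1/1012) = 91/22.
E[α(G)] ≥ n − E[|E(G)|] = 92 − 91/22 = 1933/22.
Numerically: ≈ 87.8636.
(This is only a lower bound; the true E[α(G)] may be larger.)

E[α(G)] ≥ 1933/22 ≈ 87.8636.


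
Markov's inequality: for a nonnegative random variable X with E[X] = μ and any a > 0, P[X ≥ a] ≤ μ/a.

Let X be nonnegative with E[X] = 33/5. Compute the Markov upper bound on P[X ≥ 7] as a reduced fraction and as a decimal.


μ = E[X] = 33/5, a = 7.
Markov: P[X ≥ 7] ≤ μ/a = (33/5)/7 = 33/35.
Numerically: ≈ 0.943.
(Since a = 7 > μ = 6.600, the bound 33/35 is < 1 and informative.)

P[X ≥ 7] ≤ 33/35 ≈ 0.943.


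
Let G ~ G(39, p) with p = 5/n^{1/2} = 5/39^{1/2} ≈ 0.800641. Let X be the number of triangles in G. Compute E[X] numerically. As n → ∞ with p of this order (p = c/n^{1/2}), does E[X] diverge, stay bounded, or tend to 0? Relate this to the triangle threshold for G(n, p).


Number of potential triangles: C(39, 3) = 9139.
Each occurs with probability p³ ≈ (0.800641)³ ≈ 5.13231262e-01.
By linearity: E[X] = C(39, 3)·p³ ≈ 9139 · 5.13231262e-01 ≈ 4690.420505.
Since α = 1/2 < 1, p = c/n^{1/2} ≫ 1/n is above the triangle threshold p ~ 1/n. Asymptotically E[X] ~ (c³/6)·n^{3(1−α)} = (5³/6)·n^{1.5} → ∞; triangles are abundant w.h.p.

E[X] ≈ 4690.420505; in regime p = Θ(1/n^{1/2}) E[X] diverges (above the triangle threshold p ~ 1/n).


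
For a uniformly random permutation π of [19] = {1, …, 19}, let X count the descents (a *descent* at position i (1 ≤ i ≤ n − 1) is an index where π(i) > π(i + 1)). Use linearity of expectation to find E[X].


Write X = Σ X_I over i = 1, …, 18, with X_I the indicator of one descent.
There are 18 indicators.
For each fixed i, the pair (π(i), π(i+1)) is a uniformly random ordered pair of distinct values from {1, …, 19}; by symmetry P[π(i) > π(i+1)] = 1/2.
By linearity: E[X] = 18 · (1/2) = (19 − 1) · (1/2) = 9 ≈ 9.00000.

E[X] = 9 = 9.00000.


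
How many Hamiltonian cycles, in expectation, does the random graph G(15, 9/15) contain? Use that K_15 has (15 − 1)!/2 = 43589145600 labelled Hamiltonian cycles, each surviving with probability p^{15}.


K_15 has (15 − 1)!/2 = 43589145600 labelled Hamiltonian cycles.
For each such Hamiltonian cycle H, let X_H = 1 if all 15 edges of H are present in G. Then P[X_H = 1] = p^{15} = (3/5)^{15} = 14348907/30517578125.
By linearity: E[X] = Σ_H E[X_H] = 43589145600 · p^{15} = 43589145600 · 14348907/30517578125 = 25018263856954368/1220703125.
Numerically: E[X] ≈ 2.05e+07.

E[X] = 43589145600 · (3/5)^{15} = 25018263856954368/1220703125 ≈ 2.05e+07.


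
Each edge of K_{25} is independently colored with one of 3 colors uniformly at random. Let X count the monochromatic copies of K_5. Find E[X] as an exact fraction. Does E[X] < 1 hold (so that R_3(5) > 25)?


E[X] = C(25, 5) · 3^{1 − 10} = 53130 · 3^{−9} = 53130/19683.
As a reduced fraction: E[X] = 17710/6561 ≈ 2.69928.
Is E[X] < 1? NO.
Since E[X] ≥ 1, the first-moment bound is inconclusive at n = 25; it does NOT by itself certify R_3(5) > 25.

E[X] = 17710/6561 ≈ 2.69928; E[X] ≥ 1; first-moment method inconclusive here.


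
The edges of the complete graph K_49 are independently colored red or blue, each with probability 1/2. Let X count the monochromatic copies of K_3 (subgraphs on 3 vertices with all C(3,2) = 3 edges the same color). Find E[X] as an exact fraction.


Let X = Σ_S X_S over the C(49, 3) = 18424 subsets S of size 3, where X_S = 1 if the K_3 on S is monochromatic.
For a fixed S, the K_3 on S has C(3, 2) = 3 edges. P[all 3 edges red] = (1/2)^3, and likewise for blue, so P[monochromatic] = 2·(1/2)^3 = 2^{1 − 3} = 1/4.
By linearity of expectation: E[X] = C(49, 3) · 2^{1 − 3} = 18424 · 1/4 = 4606.
Numerically: E[X] ≈ 4606.00000.

E[X] = C(49,3)·2^(1−C(3,2)) = 4606 ≈ 4606.00000.


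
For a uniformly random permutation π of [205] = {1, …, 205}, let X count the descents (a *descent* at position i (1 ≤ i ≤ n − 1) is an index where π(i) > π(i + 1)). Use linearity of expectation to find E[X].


Write X = Σ X_I over i = 1, …, 204, with X_I the indicator of one descent.
There are 204 indicators.
For each fixed i, the pair (π(i), π(i+1)) is a uniformly random ordered pair of distinct values from {1, …, 205}; by symmetry P[π(i) > π(i+1)] = 1/2.
By linearity: E[X] = 204 · (1/2) = (205 − 1) · (1/2) = 102 ≈ 102.000.

E[X] = 102 = 102.000.


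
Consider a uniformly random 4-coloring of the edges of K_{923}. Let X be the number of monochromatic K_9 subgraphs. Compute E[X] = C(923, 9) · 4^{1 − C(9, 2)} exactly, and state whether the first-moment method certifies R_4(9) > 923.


E[X] = C(923, 9) · 4^{1 − 36} = 1288430932418687114265 · 4^{−35} = 1288430932418687114265/1180591620717411303424.
As a reduced fraction: E[X] = 1288430932418687114265/1180591620717411303424 ≈ 1.091.
Is E[X] < 1? NO.
Since E[X] ≥ 1, the first-moment bound is inconclusive at n = 923; it does NOT by itself certify R_4(9) > 923.

E[X] = 1288430932418687114265/1180591620717411303424 ≈ 1.091; E[X] ≥ 1; first-moment method inconclusive here.


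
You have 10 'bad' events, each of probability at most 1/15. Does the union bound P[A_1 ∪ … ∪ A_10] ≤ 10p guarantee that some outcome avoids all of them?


Union bound: P[∪_{i=1}^{10} A_i] ≤ Σ_i P[A_i] ≤ 10·p = 10·(1/15) = 2/3.
Numerically: 2/3 ≈ 0.6667.
Is 2/3 < 1? YES.
Since P[∪ A_i] ≤ 2/3 < 1, the complement has P[∩ A_i^c] ≥ 1 − 2/3 = 1/3 > 0, so some outcome avoids every A_i.

10·p = 2/3 ≈ 0.6667; existence CERTIFIED by the union bound.


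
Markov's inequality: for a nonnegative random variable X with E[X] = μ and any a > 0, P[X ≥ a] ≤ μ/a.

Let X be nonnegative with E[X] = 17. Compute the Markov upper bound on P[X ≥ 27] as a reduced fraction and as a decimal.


μ = E[X] = 17, a = 27.
Markov: P[X ≥ 27] ≤ μ/a = (17)/27 = 17/27.
Numerically: ≈ 0.629630.
(Since a = 27 > μ = 17.000000, the bound 17/27 is < 1 and informative.)

P[X ≥ 27] ≤ 17/27 ≈ 0.629630.


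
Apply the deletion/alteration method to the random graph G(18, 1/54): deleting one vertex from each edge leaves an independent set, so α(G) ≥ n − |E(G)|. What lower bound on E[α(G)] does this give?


E[|E(G)|] = C(18, 2)·p = 153 · (1/54) = 17/6.
E[α(G)] ≥ n − E[|E(G)|] = 18 − 17/6 = 91/6.
Numerically: ≈ 15.16667.
(This is only a lower bound; the true E[α(G)] may be larger.)

E[α(G)] ≥ 91/6 ≈ 15.16667.


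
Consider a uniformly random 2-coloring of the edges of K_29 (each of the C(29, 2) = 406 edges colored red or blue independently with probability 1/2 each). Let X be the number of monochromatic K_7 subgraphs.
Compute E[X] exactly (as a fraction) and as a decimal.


Let X = Σ_S X_S over the C(29, 7) = 1560780 subsets S of size 7, where X_S = 1 if the K_7 on S is monochromatic.
For a fixed S, the K_7 on S has C(7, 2) = 21 edges. P[all 21 edges red] = (1/2)^21, and likewise for blue, so P[monochromatic] = 2·(1/2)^21 = 2^{1 − 21} = 1/1048576.
By linearity: E[X] = C(29, 7) · 2^{1 − 21} = 1560780 · 1/1048576 = 390195/262144.
Numerically: E[X] ≈ 1.488.

E[X] = C(29,7)·2^(1−C(7,2)) = 390195/262144 ≈ 1.488.


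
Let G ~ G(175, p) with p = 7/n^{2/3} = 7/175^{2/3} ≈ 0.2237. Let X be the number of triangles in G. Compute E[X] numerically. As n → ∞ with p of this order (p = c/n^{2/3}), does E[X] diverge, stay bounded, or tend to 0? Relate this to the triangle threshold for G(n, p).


Number of potential triangles: C(175, 3) = 877975.
Each occurs with probability p³ ≈ (0.2237)³ ≈ 1.120000e-02.
By linearity: E[X] = C(175, 3)·p³ ≈ 877975 · 1.120000e-02 ≈ 9833.3200.
Since α = 2/3 < 1, p = c/n^{2/3} ≫ 1/n is above the triangle threshold p ~ 1/n. Asymptotically E[X] ~ (c³/6)·n^{3(1−α)} = (7³/6)·n^{1} → ∞; triangles are abundant w.h.p.

E[X] ≈ 9833.3200; in regime p = Θ(1/n^{2/3}) E[X] diverges (above the triangle threshold p ~ 1/n).


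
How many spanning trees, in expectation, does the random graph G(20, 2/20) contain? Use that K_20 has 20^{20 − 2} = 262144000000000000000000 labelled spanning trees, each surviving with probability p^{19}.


K_20 has 20^{20 − 2} = 262144000000000000000000 labelled spanning trees.
For each such spanning tree H, let X_H = 1 if all 19 edges of H are present in G. Then P[X_H = 1] = p^{19} = (1/10)^{19} = 1/10000000000000000000.
Summing the indicators: E[X] = Σ_H E[X_H] = 262144000000000000000000 · p^{19} = 262144000000000000000000 · 1/10000000000000000000 = 131072/5.
Numerically: E[X] ≈ 2.621e+04.

E[X] = 262144000000000000000000 · (1/10)^{19} = 131072/5 ≈ 2.621e+04.


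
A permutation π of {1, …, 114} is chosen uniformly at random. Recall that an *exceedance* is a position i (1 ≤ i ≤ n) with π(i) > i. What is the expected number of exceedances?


Write X = Σ_{i=1}^{114} X_i, where X_i = 1_{π(i) > i}.
For each fixed i, π(i) is uniform over {1, …, 114} (marginal of a uniform permutation), so P[π(i) > i] = (n − i)/n. Summing: Σ_{i=1}^{114} (n − i)/n = (0 + 1 + … + 113)/114 = 114(114 − 1)/(2·114) = (114 − 1)/2.
Hence E[X] = Σ_{i=1}^{114} (114 − i)/114 = 113/2 ≈ 56.500000.

E[X] = 113/2 = 56.500000.


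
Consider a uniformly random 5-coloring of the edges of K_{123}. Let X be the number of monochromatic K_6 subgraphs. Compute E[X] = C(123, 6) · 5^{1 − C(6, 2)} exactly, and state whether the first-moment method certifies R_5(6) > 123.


E[X] = C(123, 6) · 5^{1 − 15} = 4249404082 · 5^{−14} = 4249404082/6103515625.
As a reduced fraction: E[X] = 4249404082/6103515625 ≈ 0.69622.
Is E[X] < 1? YES.
Since E[X] < 1, there exists a 5-coloring of K_{123} with no monochromatic K_6; hence R_5(6) > 123.

E[X] = 4249404082/6103515625 ≈ 0.69622; E[X] < 1, so R_5(6) > 123.


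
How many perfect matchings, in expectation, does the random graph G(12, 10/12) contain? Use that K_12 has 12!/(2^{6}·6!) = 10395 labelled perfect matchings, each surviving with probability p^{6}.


K_12 has 12!/(2^{6}·6!) = 10395 labelled perfect matchings.
For each such perfect matching H, let X_H = 1 if all 6 edges of H are present in G. Then P[X_H = 1] = p^{6} = (5/6)^{6} = 15625/46656.
By linearity: E[X] = Σ_H E[X_H] = 10395 · p^{6} = 10395 · 15625/46656 = 6015625/1728.
Numerically: E[X] ≈ 3481.3.

E[X] = 10395 · (5/6)^{6} = 6015625/1728 ≈ 3481.3.


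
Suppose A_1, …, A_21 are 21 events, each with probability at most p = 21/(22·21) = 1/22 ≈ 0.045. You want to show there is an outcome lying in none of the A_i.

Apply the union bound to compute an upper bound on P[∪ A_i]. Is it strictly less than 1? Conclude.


Union bound: P[∪_{i=1}^{21} A_i] ≤ Σ_i P[A_i] ≤ 21·p = 21·(1/22) = 21/22.
Numerically: 21/22 ≈ 0.955.
Is 21/22 < 1? YES.
Since P[∪ A_i] ≤ 21/22 < 1, the complement has P[∩ A_i^c] ≥ 1 − 21/22 = 1/22 > 0, so some outcome avoids every A_i.

21·p = 21/22 ≈ 0.955; existence CERTIFIED by the union bound.


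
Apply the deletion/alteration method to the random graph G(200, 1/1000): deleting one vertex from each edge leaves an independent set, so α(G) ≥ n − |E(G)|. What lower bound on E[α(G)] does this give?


E[|E(G)|] = C(200, 2)·p = 19900 · (1/1000) = 199/10.
E[α(G)] ≥ n − E[|E(G)|] = 200 − 199/10 = 1801/10.
Numerically: ≈ 180.100000.
(This is only a lower bound; the true E[α(G)] may be larger.)

E[α(G)] ≥ 1801/10 ≈ 180.100000.


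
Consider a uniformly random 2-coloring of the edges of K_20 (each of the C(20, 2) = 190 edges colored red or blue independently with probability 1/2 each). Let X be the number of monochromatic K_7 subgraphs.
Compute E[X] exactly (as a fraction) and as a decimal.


Let X = Σ_S X_S over the C(20, 7) = 77520 subsets S of size 7, where X_S = 1 if the K_7 on S is monochromatic.
For a fixed S, the K_7 on S has C(7, 2) = 21 edges. P[all 21 edges red] = (1/2)^21, and likewise for blue, so P[monochromatic] = 2·(1/2)^21 = 2^{1 − 21} = 1/1048576.
Summing: E[X] = C(20, 7) · 2^{1 − 21} = 77520 · 1/1048576 = 4845/65536.
Numerically: E[X] ≈ 0.073929.

E[X] = C(20,7)·2^(1−C(7,2)) = 4845/65536 ≈ 0.073929.


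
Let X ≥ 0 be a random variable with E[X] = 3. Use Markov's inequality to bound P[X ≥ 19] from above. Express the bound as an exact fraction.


μ = E[X] = 3, a = 19.
Markov: P[X ≥ 19] ≤ μ/a = (3)/19 = 3/19.
Numerically: ≈ 0.1579.
(Since a = 19 > μ = 3.0000, the bound 3/19 is < 1 and informative.)

P[X ≥ 19] ≤ 3/19 ≈ 0.1579.


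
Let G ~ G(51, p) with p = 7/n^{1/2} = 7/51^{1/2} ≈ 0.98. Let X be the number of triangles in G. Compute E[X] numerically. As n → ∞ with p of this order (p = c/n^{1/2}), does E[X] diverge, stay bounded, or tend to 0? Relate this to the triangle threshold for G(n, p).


Number of potential triangles: C(51, 3) = 20825.
Each occurs with probability p³ ≈ (0.98)³ ≈ 9.41757e-01.
By linearity: E[X] = C(51, 3)·p³ ≈ 20825 · 9.41757e-01 ≈ 19612.089.
Since α = 1/2 < 1, p = c/n^{1/2} ≫ 1/n is above the triangle threshold p ~ 1/n. Asymptotically E[X] ~ (c³/6)·n^{3(1−α)} = (7³/6)·n^{1.5} → ∞; triangles are abundant w.h.p.

E[X] ≈ 19612.089; in regime p = Θ(1/n^{1/2}) E[X] diverges (above the triangle threshold p ~ 1/n).


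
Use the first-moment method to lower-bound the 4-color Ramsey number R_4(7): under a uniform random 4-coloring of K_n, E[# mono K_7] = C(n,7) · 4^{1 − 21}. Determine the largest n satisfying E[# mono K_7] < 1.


We need C(n, 7) · 4^{1 − 21} < 1, i.e. C(n, 7) < 4^{21 − 1} = 1099511627776.
Check values of n near the boundary:
  n = 178: C(178, 7) = 996867063280; 996867063280 < 1099511627776? YES
  n = 179: C(179, 7) = 1037437234460; 1037437234460 < 1099511627776? YES
  n = 180: C(180, 7) = 1079414463600; 1079414463600 < 1099511627776? YES
  n = 181: C(181, 7) = 1122839183400; 1122839183400 < 1099511627776? NO
  n = 182: C(182, 7) = 1167752750736; 1167752750736 < 1099511627776? NO
  n = 183: C(183, 7) = 1214197462413; 1214197462413 < 1099511627776? NO
The largest n with C(n, 7) < 1099511627776 is n = 180 (where E[X] = 67463403975/68719476736 ≈ 0.9817). Hence R_4(7) > 180, i.e. R_4(7) ≥ 181.

Largest n = 180; hence R_4(7) > 180.


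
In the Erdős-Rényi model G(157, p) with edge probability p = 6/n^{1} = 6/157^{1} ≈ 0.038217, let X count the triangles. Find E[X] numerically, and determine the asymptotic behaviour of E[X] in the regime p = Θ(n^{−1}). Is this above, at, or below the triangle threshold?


Number of potential triangles: C(157, 3) = 632710.
Each occurs with probability p³ ≈ (0.038217)³ ≈ 5.5815497e-05.
By linearity: E[X] = C(157, 3)·p³ ≈ 632710 · 5.5815497e-05 ≈ 35.31502.
Here α = 1, so p = 6/n is exactly at the triangle threshold p ~ 1/n. Asymptotically E[X] → c³/6 = 6³/6 = 36 ≈ 36.00000, a bounded constant. In this regime the triangle count is asymptotically Poisson(c³/6).

E[X] ≈ 35.31502; in regime p = Θ(1/n^{1}) E[X] stays bounded (at the triangle threshold p ~ 1/n).


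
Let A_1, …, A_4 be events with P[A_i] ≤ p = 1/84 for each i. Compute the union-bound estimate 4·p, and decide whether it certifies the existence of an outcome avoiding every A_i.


Union bound: P[∪_{i=1}^{4} A_i] ≤ Σ_i P[A_i] ≤ 4·p = 4·(1/84) = 1/21.
Numerically: 1/21 ≈ 0.0476190.
Is 1/21 < 1? YES.
Since P[∪ A_i] ≤ 1/21 < 1, the complement has P[∩ A_i^c] ≥ 1 − 1/21 = 20/21 > 0, so some outcome avoids every A_i.

4·p = 1/21 ≈ 0.0476190; existence CERTIFIED by the union bound.


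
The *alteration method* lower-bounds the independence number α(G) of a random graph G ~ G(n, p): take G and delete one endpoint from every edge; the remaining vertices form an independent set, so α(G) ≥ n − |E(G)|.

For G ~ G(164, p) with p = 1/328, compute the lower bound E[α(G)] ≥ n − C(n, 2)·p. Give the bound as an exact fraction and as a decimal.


E[|E(G)|] = C(164, 2)·p = 13366 · (1/328) = 163/4.
E[α(G)] ≥ n − E[|E(G)|] = 164 − 163/4 = 493/4.
Numerically: ≈ 123.250000.
(This is only a lower bound; the true E[α(G)] may be larger.)

E[α(G)] ≥ 493/4 ≈ 123.250000.


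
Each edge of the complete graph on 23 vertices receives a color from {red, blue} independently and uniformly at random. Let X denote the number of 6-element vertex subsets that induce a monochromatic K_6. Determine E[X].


Let X = Σ_S X_S over the C(23, 6) = 100947 subsets S of size 6, where X_S = 1 if the K_6 on S is monochromatic.
For a fixed S, the K_6 on S has C(6, 2) = 15 edges. P[all 15 edges red] = (1/2)^15, and likewise for blue, so P[monochromatic] = 2·(1/2)^15 = 2^{1 − 15} = 1/16384.
By linearity of expectation: E[X] = C(23, 6) · 2^{1 − 15} = 100947 · 1/16384 = 100947/16384.
Numerically: E[X] ≈ 6.161.

E[X] = C(23,6)·2^(1−C(6,2)) = 100947/16384 ≈ 6.161.


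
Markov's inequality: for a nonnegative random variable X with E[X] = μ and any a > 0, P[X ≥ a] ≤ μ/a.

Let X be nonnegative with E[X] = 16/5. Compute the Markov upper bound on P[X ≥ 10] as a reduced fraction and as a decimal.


μ = E[X] = 16/5, a = 10.
Markov: P[X ≥ 10] ≤ μ/a = (16/5)/10 = 8/25.
Numerically: ≈ 0.32000.
(Since a = 10 > μ = 3.20000, the bound 8/25 is < 1 and informative.)

P[X ≥ 10] ≤ 8/25 ≈ 0.32000.


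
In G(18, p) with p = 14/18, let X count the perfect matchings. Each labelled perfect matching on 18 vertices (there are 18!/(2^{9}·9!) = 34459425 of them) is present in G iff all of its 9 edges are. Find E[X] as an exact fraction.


K_18 has 18!/(2^{9}·9!) = 34459425 labelled perfect matchings.
For each such perfect matching H, let X_H = 1 if all 9 edges of H are present in G. Then P[X_H = 1] = p^{9} = (7/9)^{9} = 40353607/387420489.
Summing the indicators: E[X] = Σ_H E[X_H] = 34459425 · p^{9} = 34459425 · 40353607/387420489 = 17167433257975/4782969.
Numerically: E[X] ≈ 3.58928e+06.

E[X] = 34459425 · (7/9)^{9} = 17167433257975/4782969 ≈ 3.58928e+06.


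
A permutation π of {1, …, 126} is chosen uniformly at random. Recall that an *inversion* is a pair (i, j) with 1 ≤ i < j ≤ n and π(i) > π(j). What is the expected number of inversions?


Write X = Σ X_I over the C(126, 2) = 7875 pairs i < j, with X_I the indicator of one inversion.
There are 7875 indicators.
For each fixed pair i < j, the values π(i) and π(j) are two distinct elements of {1, …, 126} in uniformly random order; by symmetry P[π(i) > π(j)] = 1/2.
By linearity: E[X] = 7875 · (1/2) = C(126, 2) · (1/2) = 7875/2 = 7875/2 ≈ 3937.500.

E[X] = 7875/2 = 3937.500.


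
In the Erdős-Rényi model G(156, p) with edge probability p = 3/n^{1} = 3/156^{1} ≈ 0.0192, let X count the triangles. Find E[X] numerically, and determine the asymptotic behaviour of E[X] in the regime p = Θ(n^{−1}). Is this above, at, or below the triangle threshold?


Number of potential triangles: C(156, 3) = 620620.
Each occurs with probability p³ ≈ (0.0192)³ ≈ 7.11197e-06.
By linearity: E[X] = C(156, 3)·p³ ≈ 620620 · 7.11197e-06 ≈ 4.414.
Here α = 1, so p = 3/n is exactly at the triangle threshold p ~ 1/n. Asymptotically E[X] → c³/6 = 3³/6 = 9/2 ≈ 4.500, a bounded constant. In this regime the triangle count is asymptotically Poisson(c³/6).

E[X] ≈ 4.414; in regime p = Θ(1/n^{1}) E[X] stays bounded (at the triangle threshold p ~ 1/n).


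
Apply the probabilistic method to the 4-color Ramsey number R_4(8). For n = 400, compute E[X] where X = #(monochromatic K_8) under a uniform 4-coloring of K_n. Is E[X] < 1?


E[X] = C(400, 8) · 4^{1 − 28} = 15148408086508950 · 4^{−27} = 15148408086508950/18014398509481984.
As a reduced fraction: E[X] = 7574204043254475/9007199254740992 ≈ 0.84091.
Is E[X] < 1? YES.
Since E[X] < 1, there exists a 4-coloring of K_{400} with no monochromatic K_8; hence R_4(8) > 400.

E[X] = 7574204043254475/9007199254740992 ≈ 0.84091; E[X] < 1, so R_4(8) > 400.
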